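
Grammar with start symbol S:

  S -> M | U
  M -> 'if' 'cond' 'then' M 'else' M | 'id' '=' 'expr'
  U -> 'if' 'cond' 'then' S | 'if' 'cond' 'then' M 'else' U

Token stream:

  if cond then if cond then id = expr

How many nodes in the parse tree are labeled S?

3

[S [U if cond then [S [U if cond then [S [M id = expr]]]]]]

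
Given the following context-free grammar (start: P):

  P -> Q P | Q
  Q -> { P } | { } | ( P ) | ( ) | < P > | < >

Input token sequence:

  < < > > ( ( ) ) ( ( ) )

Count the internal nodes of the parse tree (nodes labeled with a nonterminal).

12

[P [Q < [P [Q < >]] >] [P [Q ( [P [Q ( )]] )] [P [Q ( [P [Q ( )]] )]]]]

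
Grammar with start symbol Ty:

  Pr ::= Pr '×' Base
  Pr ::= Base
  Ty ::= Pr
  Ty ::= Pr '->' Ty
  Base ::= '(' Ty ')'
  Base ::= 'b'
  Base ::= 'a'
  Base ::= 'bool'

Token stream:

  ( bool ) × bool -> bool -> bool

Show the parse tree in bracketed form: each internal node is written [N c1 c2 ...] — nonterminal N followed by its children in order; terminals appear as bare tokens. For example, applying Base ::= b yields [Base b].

Ty
Pr -> Ty
Pr × Base -> Ty
Base × Base -> Ty
( Ty ) × Base -> Ty
( Pr ) × Base -> Ty
( Base ) × Base -> Ty
( bool ) × Base -> Ty
( bool ) × bool -> Ty
( bool ) × bool -> Pr -> Ty
( bool ) × bool -> Base -> Ty
( bool ) × bool -> bool -> Ty
( bool ) × bool -> bool -> Pr
( bool ) × bool -> bool -> Base
( bool ) × bool -> bool -> bool

[Ty [Pr [Pr [Base ( [Ty [Pr [Base bool]]] )]] × [Base bool]] -> [Ty [Pr [Base bool]] -> [Ty [Pr [Base bool]]]]]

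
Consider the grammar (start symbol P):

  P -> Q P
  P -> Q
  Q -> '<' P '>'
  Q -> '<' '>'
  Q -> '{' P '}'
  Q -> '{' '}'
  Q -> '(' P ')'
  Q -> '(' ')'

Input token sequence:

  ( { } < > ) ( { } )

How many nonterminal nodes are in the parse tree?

[P [Q ( [P [Q { }] [P [Q < >]]] )] [P [Q ( [P [Q { }]] )]]]

10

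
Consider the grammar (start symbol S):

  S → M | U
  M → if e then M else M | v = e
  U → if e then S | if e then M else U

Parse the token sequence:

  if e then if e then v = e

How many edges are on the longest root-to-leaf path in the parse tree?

[S [U if e then [S [U if e then [S [M v = e]]]]]]

6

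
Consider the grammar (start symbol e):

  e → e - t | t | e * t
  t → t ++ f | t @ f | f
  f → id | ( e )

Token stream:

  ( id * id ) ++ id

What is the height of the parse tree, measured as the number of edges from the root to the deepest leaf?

8

[e [t [t [f ( [e [e [t [f id]]] * [t [f id]]] )]] ++ [f id]]]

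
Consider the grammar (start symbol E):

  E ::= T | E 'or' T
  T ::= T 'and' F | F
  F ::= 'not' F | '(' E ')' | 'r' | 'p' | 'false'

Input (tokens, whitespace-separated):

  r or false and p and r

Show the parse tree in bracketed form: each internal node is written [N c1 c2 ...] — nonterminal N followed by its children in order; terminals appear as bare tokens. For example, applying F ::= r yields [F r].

[E [E [T [F r]]] or [T [T [T [F false]] and [F p]] and [F r]]]

E
E or T
T or T
F or T
r or T
r or T and F
r or T and F and F
r or F and F and F
r or false and F and F
r or false and p and F
r or false and p and r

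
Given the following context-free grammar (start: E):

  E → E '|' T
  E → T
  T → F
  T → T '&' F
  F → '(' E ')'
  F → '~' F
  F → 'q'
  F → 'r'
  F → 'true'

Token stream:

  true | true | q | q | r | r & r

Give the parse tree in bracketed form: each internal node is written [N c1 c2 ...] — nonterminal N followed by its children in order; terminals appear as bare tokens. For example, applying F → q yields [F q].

[E [E [E [E [E [E [T [F true]]] | [T [F true]]] | [T [F q]]] | [T [F q]]] | [T [F r]]] | [T [T [F r]] & [F r]]]

E
E | T
E | T | T
E | T | T | T
E | T | T | T | T
E | T | T | T | T | T
T | T | T | T | T | T
F | T | T | T | T | T
true | T | T | T | T | T
true | F | T | T | T | T
true | true | T | T | T | T
true | true | F | T | T | T
true | true | q | T | T | T
true | true | q | F | T | T
true | true | q | q | T | T
true | true | q | q | F | T
true | true | q | q | r | T
true | true | q | q | r | T & F
true | true | q | q | r | F & F
true | true | q | q | r | r & F
true | true | q | q | r | r & r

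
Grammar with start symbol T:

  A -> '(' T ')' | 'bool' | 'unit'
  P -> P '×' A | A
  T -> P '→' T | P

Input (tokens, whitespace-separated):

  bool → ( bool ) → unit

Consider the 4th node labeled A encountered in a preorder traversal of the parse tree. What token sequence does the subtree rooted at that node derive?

unit

[T [P [A bool]] → [T [P [A ( [T [P [A bool]]] )]] → [T [P [A unit]]]]]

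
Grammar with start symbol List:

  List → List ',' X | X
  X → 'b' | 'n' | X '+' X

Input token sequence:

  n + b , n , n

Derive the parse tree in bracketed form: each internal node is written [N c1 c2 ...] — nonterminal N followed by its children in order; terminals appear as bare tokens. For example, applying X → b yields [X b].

[List [List [List [X [X n] + [X b]]] , [X n]] , [X n]]

List
List , X
List , X , X
X , X , X
X + X , X , X
n + X , X , X
n + b , X , X
n + b , n , X
n + b , n , n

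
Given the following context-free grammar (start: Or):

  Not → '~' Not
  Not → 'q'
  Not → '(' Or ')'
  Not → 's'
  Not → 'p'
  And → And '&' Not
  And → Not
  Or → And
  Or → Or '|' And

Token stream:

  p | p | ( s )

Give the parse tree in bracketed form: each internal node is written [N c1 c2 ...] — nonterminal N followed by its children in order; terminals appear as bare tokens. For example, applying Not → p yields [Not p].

[Or [Or [Or [And [Not p]]] | [And [Not p]]] | [And [Not ( [Or [And [Not s]]] )]]]

Or
Or | And
Or | And | And
And | And | And
Not | And | And
p | And | And
p | Not | And
p | p | And
p | p | Not
p | p | ( Or )
p | p | ( And )
p | p | ( Not )
p | p | ( s )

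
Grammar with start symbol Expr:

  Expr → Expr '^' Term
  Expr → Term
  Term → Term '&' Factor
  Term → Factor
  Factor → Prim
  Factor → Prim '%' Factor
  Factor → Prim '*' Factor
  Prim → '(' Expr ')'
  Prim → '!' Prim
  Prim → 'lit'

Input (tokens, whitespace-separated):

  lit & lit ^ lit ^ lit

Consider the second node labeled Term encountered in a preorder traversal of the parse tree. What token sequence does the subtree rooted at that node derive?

lit

[Expr [Expr [Expr [Term [Term [Factor [Prim lit]]] & [Factor [Prim lit]]]] ^ [Term [Factor [Prim lit]]]] ^ [Term [Factor [Prim lit]]]]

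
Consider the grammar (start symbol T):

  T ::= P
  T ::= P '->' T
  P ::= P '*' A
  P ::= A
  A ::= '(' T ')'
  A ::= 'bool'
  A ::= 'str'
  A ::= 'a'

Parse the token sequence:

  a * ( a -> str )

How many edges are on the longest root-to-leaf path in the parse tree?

[T [P [P [A a]] * [A ( [T [P [A a]] -> [T [P [A str]]]] )]]]

7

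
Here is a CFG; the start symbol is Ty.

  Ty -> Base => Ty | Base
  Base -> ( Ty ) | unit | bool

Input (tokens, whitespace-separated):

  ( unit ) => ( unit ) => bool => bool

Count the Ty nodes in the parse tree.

6

[Ty [Base ( [Ty [Base unit]] )] => [Ty [Base ( [Ty [Base unit]] )] => [Ty [Base bool] => [Ty [Base bool]]]]]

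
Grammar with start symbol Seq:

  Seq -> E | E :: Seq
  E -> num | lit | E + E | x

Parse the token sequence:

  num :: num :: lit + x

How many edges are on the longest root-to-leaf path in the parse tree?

5

[Seq [E num] :: [Seq [E num] :: [Seq [E [E lit] + [E x]]]]]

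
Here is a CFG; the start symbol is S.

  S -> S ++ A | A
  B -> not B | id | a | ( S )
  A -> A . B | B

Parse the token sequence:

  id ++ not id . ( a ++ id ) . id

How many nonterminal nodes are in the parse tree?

17

[S [S [A [B id]]] ++ [A [A [A [B not [B id]]] . [B ( [S [S [A [B a]]] ++ [A [B id]]] )]] . [B id]]]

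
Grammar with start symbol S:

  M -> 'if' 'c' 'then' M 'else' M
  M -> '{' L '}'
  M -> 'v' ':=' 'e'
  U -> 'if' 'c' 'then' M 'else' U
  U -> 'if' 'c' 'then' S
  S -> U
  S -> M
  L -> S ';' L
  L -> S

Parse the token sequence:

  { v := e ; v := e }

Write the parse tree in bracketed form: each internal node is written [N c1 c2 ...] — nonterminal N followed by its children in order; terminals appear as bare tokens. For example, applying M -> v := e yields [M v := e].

S
M
{ L }
{ S ; L }
{ M ; L }
{ v := e ; L }
{ v := e ; S }
{ v := e ; M }
{ v := e ; v := e }

[S [M { [L [S [M v := e]] ; [L [S [M v := e]]]] }]]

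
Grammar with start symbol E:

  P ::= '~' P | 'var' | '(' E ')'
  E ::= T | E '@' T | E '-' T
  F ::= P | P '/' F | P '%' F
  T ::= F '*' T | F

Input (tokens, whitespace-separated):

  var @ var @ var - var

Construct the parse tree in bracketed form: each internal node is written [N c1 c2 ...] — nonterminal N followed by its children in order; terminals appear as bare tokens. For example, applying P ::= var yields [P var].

E
E - T
E @ T - T
E @ T @ T - T
T @ T @ T - T
F @ T @ T - T
P @ T @ T - T
var @ T @ T - T
var @ F @ T - T
var @ P @ T - T
var @ var @ T - T
var @ var @ F - T
var @ var @ P - T
var @ var @ var - T
var @ var @ var - F
var @ var @ var - P
var @ var @ var - var

[E [E [E [E [T [F [P var]]]] @ [T [F [P var]]]] @ [T [F [P var]]]] - [T [F [P var]]]]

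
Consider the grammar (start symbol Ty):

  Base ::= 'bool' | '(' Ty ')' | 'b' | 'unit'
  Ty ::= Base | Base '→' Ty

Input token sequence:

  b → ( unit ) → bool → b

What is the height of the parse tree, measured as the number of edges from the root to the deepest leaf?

5

[Ty [Base b] → [Ty [Base ( [Ty [Base unit]] )] → [Ty [Base bool] → [Ty [Base b]]]]]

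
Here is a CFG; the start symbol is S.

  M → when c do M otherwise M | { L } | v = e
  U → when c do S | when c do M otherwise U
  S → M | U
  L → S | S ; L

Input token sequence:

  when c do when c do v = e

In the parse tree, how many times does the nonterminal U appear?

[S [U when c do [S [U when c do [S [M v = e]]]]]]

2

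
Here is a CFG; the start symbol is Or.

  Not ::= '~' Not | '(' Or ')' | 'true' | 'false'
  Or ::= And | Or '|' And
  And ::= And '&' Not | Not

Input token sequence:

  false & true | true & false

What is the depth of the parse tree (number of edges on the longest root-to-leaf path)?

[Or [Or [And [And [Not false]] & [Not true]]] | [And [And [Not true]] & [Not false]]]

5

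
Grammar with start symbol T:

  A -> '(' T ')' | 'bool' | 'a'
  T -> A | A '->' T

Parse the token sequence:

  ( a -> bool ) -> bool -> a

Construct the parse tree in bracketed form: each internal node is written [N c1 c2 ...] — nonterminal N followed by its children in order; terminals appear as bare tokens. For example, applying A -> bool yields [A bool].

T
A -> T
( T ) -> T
( A -> T ) -> T
( a -> T ) -> T
( a -> A ) -> T
( a -> bool ) -> T
( a -> bool ) -> A -> T
( a -> bool ) -> bool -> T
( a -> bool ) -> bool -> A
( a -> bool ) -> bool -> a

[T [A ( [T [A a] -> [T [A bool]]] )] -> [T [A bool] -> [T [A a]]]]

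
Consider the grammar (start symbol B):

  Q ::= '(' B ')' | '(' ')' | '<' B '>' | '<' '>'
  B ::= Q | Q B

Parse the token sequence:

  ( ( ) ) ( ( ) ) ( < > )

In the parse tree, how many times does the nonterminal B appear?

[B [Q ( [B [Q ( )]] )] [B [Q ( [B [Q ( )]] )] [B [Q ( [B [Q < >]] )]]]]

6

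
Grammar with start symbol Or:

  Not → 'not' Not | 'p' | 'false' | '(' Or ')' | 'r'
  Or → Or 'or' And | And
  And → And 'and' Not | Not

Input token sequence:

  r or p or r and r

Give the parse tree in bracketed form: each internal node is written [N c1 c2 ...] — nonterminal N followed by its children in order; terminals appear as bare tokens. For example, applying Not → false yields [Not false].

Or
Or or And
Or or And or And
And or And or And
Not or And or And
r or And or And
r or Not or And
r or p or And
r or p or And and Not
r or p or Not and Not
r or p or r and Not
r or p or r and r

[Or [Or [Or [And [Not r]]] or [And [Not p]]] or [And [And [Not r]] and [Not r]]]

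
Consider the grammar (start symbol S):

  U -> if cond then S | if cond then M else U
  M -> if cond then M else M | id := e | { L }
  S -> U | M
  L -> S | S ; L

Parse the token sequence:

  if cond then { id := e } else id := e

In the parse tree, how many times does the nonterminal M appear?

4

[S [M if cond then [M { [L [S [M id := e]]] }] else [M id := e]]]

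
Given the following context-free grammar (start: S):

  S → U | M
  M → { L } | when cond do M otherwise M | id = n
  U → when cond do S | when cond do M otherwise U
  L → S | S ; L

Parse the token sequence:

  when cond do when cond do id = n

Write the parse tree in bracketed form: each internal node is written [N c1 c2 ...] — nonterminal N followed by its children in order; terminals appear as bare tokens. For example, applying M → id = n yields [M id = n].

[S [U when cond do [S [U when cond do [S [M id = n]]]]]]

S
U
when cond do S
when cond do U
when cond do when cond do S
when cond do when cond do M
when cond do when cond do id = n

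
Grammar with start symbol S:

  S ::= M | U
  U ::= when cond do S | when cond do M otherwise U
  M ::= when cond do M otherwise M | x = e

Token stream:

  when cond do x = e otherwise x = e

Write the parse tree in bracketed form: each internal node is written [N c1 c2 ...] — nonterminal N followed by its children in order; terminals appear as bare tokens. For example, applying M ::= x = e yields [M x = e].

S
M
when cond do M otherwise M
when cond do x = e otherwise M
when cond do x = e otherwise x = e

[S [M when cond do [M x = e] otherwise [M x = e]]]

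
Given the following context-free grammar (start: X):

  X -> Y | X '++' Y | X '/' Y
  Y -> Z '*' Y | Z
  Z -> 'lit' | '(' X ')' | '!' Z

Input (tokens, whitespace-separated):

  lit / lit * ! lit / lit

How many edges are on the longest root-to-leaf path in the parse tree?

6

[X [X [X [Y [Z lit]]] / [Y [Z lit] * [Y [Z ! [Z lit]]]]] / [Y [Z lit]]]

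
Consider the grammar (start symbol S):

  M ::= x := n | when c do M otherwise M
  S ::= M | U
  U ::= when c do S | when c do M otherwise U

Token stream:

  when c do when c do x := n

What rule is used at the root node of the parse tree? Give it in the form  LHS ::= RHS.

[S [U when c do [S [U when c do [S [M x := n]]]]]]

S ::= U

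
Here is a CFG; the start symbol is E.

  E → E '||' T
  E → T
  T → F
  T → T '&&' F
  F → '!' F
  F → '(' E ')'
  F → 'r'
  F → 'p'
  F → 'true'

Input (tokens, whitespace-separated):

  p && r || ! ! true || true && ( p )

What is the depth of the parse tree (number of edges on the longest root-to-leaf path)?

6

[E [E [E [T [T [F p]] && [F r]]] || [T [F ! [F ! [F true]]]]] || [T [T [F true]] && [F ( [E [T [F p]]] )]]]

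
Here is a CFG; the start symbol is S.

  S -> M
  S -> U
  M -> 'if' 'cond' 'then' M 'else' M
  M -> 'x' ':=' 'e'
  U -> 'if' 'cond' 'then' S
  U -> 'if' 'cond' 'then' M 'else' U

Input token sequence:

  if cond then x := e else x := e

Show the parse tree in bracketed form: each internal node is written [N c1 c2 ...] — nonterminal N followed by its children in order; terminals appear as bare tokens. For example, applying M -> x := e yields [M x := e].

S
M
if cond then M else M
if cond then x := e else M
if cond then x := e else x := e

[S [M if cond then [M x := e] else [M x := e]]]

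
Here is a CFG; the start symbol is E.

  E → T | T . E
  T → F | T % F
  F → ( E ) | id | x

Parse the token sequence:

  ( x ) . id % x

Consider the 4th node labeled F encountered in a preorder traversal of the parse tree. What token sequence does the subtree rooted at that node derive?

x

[E [T [F ( [E [T [F x]]] )]] . [E [T [T [F id]] % [F x]]]]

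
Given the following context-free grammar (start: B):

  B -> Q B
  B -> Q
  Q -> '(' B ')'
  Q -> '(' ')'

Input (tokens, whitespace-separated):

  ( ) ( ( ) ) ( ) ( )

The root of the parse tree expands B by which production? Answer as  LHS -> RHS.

[B [Q ( )] [B [Q ( [B [Q ( )]] )] [B [Q ( )] [B [Q ( )]]]]]

B -> Q B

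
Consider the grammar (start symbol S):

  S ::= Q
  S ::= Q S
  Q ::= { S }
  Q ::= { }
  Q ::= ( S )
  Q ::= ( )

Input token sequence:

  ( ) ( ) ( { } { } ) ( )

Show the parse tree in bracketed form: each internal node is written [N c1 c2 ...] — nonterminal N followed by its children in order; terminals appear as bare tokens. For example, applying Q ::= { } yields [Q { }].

S
Q S
( ) S
( ) Q S
( ) ( ) S
( ) ( ) Q S
( ) ( ) ( S ) S
( ) ( ) ( Q S ) S
( ) ( ) ( { } S ) S
( ) ( ) ( { } Q ) S
( ) ( ) ( { } { } ) S
( ) ( ) ( { } { } ) Q
( ) ( ) ( { } { } ) ( )

[S [Q ( )] [S [Q ( )] [S [Q ( [S [Q { }] [S [Q { }]]] )] [S [Q ( )]]]]]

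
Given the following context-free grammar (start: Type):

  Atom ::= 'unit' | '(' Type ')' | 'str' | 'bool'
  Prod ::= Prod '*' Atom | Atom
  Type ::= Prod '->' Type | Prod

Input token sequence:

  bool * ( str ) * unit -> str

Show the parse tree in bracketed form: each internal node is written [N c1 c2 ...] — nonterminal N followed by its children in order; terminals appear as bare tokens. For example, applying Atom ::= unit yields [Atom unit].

Type
Prod -> Type
Prod * Atom -> Type
Prod * Atom * Atom -> Type
Atom * Atom * Atom -> Type
bool * Atom * Atom -> Type
bool * ( Type ) * Atom -> Type
bool * ( Prod ) * Atom -> Type
bool * ( Atom ) * Atom -> Type
bool * ( str ) * Atom -> Type
bool * ( str ) * unit -> Type
bool * ( str ) * unit -> Prod
bool * ( str ) * unit -> Atom
bool * ( str ) * unit -> str

[Type [Prod [Prod [Prod [Atom bool]] * [Atom ( [Type [Prod [Atom str]]] )]] * [Atom unit]] -> [Type [Prod [Atom str]]]]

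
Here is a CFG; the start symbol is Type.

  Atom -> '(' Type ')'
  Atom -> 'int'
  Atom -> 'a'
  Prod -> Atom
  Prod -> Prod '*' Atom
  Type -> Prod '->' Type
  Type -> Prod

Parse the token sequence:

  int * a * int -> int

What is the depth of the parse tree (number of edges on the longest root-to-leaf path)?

[Type [Prod [Prod [Prod [Atom int]] * [Atom a]] * [Atom int]] -> [Type [Prod [Atom int]]]]

5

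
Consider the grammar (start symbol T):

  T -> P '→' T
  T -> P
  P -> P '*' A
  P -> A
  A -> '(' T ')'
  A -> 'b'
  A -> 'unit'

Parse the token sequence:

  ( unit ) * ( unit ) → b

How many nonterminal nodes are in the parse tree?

[T [P [P [A ( [T [P [A unit]]] )]] * [A ( [T [P [A unit]]] )]] → [T [P [A b]]]]

14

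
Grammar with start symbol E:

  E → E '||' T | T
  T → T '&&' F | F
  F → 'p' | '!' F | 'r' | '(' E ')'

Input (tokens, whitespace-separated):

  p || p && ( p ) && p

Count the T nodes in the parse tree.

[E [E [T [F p]]] || [T [T [T [F p]] && [F ( [E [T [F p]]] )]] && [F p]]]

5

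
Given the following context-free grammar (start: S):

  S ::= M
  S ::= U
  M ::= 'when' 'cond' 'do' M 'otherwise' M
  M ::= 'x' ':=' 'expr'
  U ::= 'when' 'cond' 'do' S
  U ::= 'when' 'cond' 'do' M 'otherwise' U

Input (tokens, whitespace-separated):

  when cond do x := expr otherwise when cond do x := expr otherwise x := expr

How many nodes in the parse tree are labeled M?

[S [M when cond do [M x := expr] otherwise [M when cond do [M x := expr] otherwise [M x := expr]]]]

5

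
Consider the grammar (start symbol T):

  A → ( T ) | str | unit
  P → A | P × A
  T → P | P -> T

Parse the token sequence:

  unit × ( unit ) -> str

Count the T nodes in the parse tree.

[T [P [P [A unit]] × [A ( [T [P [A unit]]] )]] -> [T [P [A str]]]]

3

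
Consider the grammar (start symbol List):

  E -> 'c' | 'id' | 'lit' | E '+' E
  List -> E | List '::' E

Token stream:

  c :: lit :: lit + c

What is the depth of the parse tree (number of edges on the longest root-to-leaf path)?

[List [List [List [E c]] :: [E lit]] :: [E [E lit] + [E c]]]

4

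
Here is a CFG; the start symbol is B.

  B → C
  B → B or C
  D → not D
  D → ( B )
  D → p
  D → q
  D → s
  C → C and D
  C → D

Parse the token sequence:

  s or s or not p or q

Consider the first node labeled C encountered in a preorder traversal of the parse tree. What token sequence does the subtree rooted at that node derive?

[B [B [B [B [C [D s]]] or [C [D s]]] or [C [D not [D p]]]] or [C [D q]]]

s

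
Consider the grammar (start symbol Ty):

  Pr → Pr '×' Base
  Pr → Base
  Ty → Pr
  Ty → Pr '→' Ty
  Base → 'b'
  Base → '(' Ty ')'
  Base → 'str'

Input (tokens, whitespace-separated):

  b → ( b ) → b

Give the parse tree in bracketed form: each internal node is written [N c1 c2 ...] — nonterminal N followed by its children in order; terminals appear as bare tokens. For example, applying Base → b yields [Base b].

[Ty [Pr [Base b]] → [Ty [Pr [Base ( [Ty [Pr [Base b]]] )]] → [Ty [Pr [Base b]]]]]

Ty
Pr → Ty
Base → Ty
b → Ty
b → Pr → Ty
b → Base → Ty
b → ( Ty ) → Ty
b → ( Pr ) → Ty
b → ( Base ) → Ty
b → ( b ) → Ty
b → ( b ) → Pr
b → ( b ) → Base
b → ( b ) → b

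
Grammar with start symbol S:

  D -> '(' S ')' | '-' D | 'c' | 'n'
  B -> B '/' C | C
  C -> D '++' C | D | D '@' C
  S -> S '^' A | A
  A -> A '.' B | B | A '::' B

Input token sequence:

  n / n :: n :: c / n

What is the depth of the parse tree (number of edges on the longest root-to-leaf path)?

[S [A [A [A [B [B [C [D n]]] / [C [D n]]]] :: [B [C [D n]]]] :: [B [B [C [D c]]] / [C [D n]]]]]

8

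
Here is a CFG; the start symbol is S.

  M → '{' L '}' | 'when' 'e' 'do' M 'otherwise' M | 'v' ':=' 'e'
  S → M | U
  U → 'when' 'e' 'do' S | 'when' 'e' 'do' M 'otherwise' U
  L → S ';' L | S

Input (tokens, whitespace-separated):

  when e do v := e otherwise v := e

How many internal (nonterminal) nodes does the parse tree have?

[S [M when e do [M v := e] otherwise [M v := e]]]

4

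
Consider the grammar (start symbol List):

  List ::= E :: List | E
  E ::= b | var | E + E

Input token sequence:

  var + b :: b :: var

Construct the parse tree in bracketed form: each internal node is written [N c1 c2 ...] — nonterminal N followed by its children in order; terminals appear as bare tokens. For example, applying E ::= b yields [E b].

[List [E [E var] + [E b]] :: [List [E b] :: [List [E var]]]]

List
E :: List
E + E :: List
var + E :: List
var + b :: List
var + b :: E :: List
var + b :: b :: List
var + b :: b :: E
var + b :: b :: var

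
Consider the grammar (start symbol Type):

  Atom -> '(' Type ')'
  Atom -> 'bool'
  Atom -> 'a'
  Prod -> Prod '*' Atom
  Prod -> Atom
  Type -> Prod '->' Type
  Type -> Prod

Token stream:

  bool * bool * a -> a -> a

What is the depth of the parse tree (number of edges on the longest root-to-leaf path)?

5

[Type [Prod [Prod [Prod [Atom bool]] * [Atom bool]] * [Atom a]] -> [Type [Prod [Atom a]] -> [Type [Prod [Atom a]]]]]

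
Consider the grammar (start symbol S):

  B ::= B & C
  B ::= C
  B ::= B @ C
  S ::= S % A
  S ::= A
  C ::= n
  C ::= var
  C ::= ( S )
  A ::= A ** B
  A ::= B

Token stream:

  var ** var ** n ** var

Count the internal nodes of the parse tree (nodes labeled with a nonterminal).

[S [A [A [A [A [B [C var]]] ** [B [C var]]] ** [B [C n]]] ** [B [C var]]]]

13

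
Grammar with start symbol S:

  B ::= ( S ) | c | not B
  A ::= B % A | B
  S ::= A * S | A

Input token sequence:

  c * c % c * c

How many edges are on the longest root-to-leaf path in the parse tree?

[S [A [B c]] * [S [A [B c] % [A [B c]]] * [S [A [B c]]]]]

5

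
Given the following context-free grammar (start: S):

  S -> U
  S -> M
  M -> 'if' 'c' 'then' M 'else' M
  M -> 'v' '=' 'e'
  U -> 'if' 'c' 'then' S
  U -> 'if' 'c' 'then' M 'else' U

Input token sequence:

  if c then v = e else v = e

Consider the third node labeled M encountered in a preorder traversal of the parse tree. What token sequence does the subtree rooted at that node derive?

[S [M if c then [M v = e] else [M v = e]]]

v = e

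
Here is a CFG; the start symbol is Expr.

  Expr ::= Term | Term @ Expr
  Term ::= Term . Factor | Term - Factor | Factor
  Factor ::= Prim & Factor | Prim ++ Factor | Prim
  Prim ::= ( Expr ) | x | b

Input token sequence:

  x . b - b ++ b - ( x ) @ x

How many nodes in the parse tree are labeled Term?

6

[Expr [Term [Term [Term [Term [Factor [Prim x]]] . [Factor [Prim b]]] - [Factor [Prim b] ++ [Factor [Prim b]]]] - [Factor [Prim ( [Expr [Term [Factor [Prim x]]]] )]]] @ [Expr [Term [Factor [Prim x]]]]]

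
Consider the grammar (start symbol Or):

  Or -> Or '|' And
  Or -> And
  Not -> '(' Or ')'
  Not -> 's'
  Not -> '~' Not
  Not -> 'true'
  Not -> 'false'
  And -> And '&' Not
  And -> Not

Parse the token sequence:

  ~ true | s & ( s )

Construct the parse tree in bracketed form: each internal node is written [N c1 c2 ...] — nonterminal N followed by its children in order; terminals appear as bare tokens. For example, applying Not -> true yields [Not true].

Or
Or | And
And | And
Not | And
~ Not | And
~ true | And
~ true | And & Not
~ true | Not & Not
~ true | s & Not
~ true | s & ( Or )
~ true | s & ( And )
~ true | s & ( Not )
~ true | s & ( s )

[Or [Or [And [Not ~ [Not true]]]] | [And [And [Not s]] & [Not ( [Or [And [Not s]]] )]]]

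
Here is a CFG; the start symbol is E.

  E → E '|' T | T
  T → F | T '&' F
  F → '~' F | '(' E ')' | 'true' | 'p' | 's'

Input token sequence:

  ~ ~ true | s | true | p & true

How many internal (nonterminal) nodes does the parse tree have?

16

[E [E [E [E [T [F ~ [F ~ [F true]]]]] | [T [F s]]] | [T [F true]]] | [T [T [F p]] & [F true]]]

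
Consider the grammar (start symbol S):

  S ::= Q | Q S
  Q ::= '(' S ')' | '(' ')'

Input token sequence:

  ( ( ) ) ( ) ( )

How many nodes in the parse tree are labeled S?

4

[S [Q ( [S [Q ( )]] )] [S [Q ( )] [S [Q ( )]]]]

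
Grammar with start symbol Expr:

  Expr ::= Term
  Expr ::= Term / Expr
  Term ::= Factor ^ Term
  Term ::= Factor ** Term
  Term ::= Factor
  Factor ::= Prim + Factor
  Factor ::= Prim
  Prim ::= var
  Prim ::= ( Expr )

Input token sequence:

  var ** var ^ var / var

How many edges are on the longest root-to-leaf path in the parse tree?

[Expr [Term [Factor [Prim var]] ** [Term [Factor [Prim var]] ^ [Term [Factor [Prim var]]]]] / [Expr [Term [Factor [Prim var]]]]]

6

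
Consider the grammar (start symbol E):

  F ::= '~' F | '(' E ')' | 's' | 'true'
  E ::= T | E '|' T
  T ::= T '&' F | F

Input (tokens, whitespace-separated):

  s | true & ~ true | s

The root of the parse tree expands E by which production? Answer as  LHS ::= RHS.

E ::= E '|' T

[E [E [E [T [F s]]] | [T [T [F true]] & [F ~ [F true]]]] | [T [F s]]]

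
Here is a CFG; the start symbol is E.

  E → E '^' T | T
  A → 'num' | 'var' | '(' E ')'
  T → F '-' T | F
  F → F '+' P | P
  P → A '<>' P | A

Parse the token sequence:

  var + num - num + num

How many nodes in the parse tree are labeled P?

4

[E [T [F [F [P [A var]]] + [P [A num]]] - [T [F [F [P [A num]]] + [P [A num]]]]]]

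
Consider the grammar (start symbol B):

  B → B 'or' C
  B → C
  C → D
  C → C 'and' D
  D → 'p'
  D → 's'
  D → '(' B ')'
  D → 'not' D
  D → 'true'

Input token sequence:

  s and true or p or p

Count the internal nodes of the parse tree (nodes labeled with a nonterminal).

[B [B [B [C [C [D s]] and [D true]]] or [C [D p]]] or [C [D p]]]

11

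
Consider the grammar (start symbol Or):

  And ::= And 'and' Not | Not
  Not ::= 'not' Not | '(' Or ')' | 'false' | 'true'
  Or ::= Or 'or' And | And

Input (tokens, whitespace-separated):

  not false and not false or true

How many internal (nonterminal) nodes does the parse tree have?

10

[Or [Or [And [And [Not not [Not false]]] and [Not not [Not false]]]] or [And [Not true]]]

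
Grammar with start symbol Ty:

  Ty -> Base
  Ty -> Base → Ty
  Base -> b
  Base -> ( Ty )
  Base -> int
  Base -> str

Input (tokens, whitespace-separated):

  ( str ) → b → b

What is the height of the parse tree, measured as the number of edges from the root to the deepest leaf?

[Ty [Base ( [Ty [Base str]] )] → [Ty [Base b] → [Ty [Base b]]]]

4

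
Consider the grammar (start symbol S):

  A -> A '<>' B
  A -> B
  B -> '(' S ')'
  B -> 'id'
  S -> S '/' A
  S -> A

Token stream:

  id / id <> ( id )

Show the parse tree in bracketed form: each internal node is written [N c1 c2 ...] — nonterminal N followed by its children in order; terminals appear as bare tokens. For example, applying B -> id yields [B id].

S
S / A
A / A
B / A
id / A
id / A <> B
id / B <> B
id / id <> B
id / id <> ( S )
id / id <> ( A )
id / id <> ( B )
id / id <> ( id )

[S [S [A [B id]]] / [A [A [B id]] <> [B ( [S [A [B id]]] )]]]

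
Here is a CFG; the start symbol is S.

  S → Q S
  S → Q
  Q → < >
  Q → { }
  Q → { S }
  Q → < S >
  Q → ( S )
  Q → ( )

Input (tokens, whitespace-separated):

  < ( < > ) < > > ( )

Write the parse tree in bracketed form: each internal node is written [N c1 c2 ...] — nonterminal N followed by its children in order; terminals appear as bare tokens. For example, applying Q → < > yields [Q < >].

S
Q S
< S > S
< Q S > S
< ( S ) S > S
< ( Q ) S > S
< ( < > ) S > S
< ( < > ) Q > S
< ( < > ) < > > S
< ( < > ) < > > Q
< ( < > ) < > > ( )

[S [Q < [S [Q ( [S [Q < >]] )] [S [Q < >]]] >] [S [Q ( )]]]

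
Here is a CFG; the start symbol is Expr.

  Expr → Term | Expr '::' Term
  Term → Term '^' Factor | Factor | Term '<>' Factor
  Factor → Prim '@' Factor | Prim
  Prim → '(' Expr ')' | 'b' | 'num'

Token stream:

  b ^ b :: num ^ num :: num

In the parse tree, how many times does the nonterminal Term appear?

5

[Expr [Expr [Expr [Term [Term [Factor [Prim b]]] ^ [Factor [Prim b]]]] :: [Term [Term [Factor [Prim num]]] ^ [Factor [Prim num]]]] :: [Term [Factor [Prim num]]]]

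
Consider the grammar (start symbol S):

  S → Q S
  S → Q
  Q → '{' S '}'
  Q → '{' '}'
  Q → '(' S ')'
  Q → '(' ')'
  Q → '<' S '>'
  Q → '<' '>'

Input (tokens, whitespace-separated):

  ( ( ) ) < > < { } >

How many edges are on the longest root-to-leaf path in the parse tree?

[S [Q ( [S [Q ( )]] )] [S [Q < >] [S [Q < [S [Q { }]] >]]]]

6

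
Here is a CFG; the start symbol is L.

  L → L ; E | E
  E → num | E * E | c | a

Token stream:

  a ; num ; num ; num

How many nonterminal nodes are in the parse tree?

8

[L [L [L [L [E a]] ; [E num]] ; [E num]] ; [E num]]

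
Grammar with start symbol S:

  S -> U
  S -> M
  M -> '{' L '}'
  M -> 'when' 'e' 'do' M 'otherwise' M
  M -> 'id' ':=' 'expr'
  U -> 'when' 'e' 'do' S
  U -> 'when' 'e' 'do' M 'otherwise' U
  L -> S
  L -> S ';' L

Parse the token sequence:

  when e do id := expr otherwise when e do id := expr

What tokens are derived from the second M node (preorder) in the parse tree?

id := expr

[S [U when e do [M id := expr] otherwise [U when e do [S [M id := expr]]]]]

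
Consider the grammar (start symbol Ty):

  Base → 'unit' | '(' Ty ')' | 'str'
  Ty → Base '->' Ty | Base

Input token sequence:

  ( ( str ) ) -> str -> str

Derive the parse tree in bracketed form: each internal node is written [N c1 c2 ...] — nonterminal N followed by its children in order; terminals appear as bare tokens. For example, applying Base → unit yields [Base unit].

Ty
Base -> Ty
( Ty ) -> Ty
( Base ) -> Ty
( ( Ty ) ) -> Ty
( ( Base ) ) -> Ty
( ( str ) ) -> Ty
( ( str ) ) -> Base -> Ty
( ( str ) ) -> str -> Ty
( ( str ) ) -> str -> Base
( ( str ) ) -> str -> str

[Ty [Base ( [Ty [Base ( [Ty [Base str]] )]] )] -> [Ty [Base str] -> [Ty [Base str]]]]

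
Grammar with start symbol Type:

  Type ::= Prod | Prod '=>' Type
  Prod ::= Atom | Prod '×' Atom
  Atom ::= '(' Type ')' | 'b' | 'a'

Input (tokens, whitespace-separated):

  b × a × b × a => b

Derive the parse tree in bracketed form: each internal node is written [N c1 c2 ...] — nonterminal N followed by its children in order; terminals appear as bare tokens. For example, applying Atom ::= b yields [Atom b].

Type
Prod => Type
Prod × Atom => Type
Prod × Atom × Atom => Type
Prod × Atom × Atom × Atom => Type
Atom × Atom × Atom × Atom => Type
b × Atom × Atom × Atom => Type
b × a × Atom × Atom => Type
b × a × b × Atom => Type
b × a × b × a => Type
b × a × b × a => Prod
b × a × b × a => Atom
b × a × b × a => b

[Type [Prod [Prod [Prod [Prod [Atom b]] × [Atom a]] × [Atom b]] × [Atom a]] => [Type [Prod [Atom b]]]]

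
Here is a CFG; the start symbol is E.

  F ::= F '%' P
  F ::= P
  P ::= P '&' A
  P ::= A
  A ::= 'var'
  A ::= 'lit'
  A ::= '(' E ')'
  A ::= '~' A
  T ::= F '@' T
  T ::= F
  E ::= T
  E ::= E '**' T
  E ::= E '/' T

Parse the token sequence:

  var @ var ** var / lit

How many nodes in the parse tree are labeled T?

4

[E [E [E [T [F [P [A var]]] @ [T [F [P [A var]]]]]] ** [T [F [P [A var]]]]] / [T [F [P [A lit]]]]]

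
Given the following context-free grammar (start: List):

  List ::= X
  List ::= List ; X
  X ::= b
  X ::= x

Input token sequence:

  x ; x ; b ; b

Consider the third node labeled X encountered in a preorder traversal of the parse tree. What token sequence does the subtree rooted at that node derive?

b

[List [List [List [List [X x]] ; [X x]] ; [X b]] ; [X b]]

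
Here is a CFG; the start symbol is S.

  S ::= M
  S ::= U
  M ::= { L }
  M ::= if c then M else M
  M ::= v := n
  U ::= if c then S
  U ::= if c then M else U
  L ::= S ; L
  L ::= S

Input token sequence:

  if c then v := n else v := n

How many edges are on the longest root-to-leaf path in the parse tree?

[S [M if c then [M v := n] else [M v := n]]]

3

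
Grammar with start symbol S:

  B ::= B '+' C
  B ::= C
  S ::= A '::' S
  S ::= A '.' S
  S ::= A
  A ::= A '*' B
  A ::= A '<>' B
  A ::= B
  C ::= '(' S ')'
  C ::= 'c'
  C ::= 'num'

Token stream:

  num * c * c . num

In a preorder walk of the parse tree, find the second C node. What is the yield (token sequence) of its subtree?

c

[S [A [A [A [B [C num]]] * [B [C c]]] * [B [C c]]] . [S [A [B [C num]]]]]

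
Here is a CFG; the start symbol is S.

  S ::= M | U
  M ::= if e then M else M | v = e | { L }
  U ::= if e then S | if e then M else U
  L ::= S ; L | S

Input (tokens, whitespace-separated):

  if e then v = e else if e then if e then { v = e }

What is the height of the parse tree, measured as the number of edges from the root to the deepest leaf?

10

[S [U if e then [M v = e] else [U if e then [S [U if e then [S [M { [L [S [M v = e]]] }]]]]]]]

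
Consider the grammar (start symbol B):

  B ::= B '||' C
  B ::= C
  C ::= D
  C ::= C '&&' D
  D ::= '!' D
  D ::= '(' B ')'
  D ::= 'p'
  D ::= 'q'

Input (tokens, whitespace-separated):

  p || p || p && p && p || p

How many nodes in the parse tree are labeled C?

[B [B [B [B [C [D p]]] || [C [D p]]] || [C [C [C [D p]] && [D p]] && [D p]]] || [C [D p]]]

6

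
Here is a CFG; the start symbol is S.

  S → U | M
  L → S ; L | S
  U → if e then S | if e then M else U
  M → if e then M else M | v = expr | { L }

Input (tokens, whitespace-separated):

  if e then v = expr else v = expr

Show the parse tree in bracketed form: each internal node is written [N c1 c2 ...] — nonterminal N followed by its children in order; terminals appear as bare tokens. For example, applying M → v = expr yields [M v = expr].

S
M
if e then M else M
if e then v = expr else M
if e then v = expr else v = expr

[S [M if e then [M v = expr] else [M v = expr]]]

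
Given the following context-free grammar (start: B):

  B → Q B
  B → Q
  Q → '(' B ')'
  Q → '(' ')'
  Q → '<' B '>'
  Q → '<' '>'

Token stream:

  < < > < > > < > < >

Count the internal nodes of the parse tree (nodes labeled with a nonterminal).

[B [Q < [B [Q < >] [B [Q < >]]] >] [B [Q < >] [B [Q < >]]]]

10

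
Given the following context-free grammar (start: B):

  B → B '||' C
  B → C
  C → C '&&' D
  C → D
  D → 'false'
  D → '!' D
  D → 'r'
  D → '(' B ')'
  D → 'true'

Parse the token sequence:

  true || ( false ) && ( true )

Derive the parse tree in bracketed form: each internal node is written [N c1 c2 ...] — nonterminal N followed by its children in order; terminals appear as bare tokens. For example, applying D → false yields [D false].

B
B || C
C || C
D || C
true || C
true || C && D
true || D && D
true || ( B ) && D
true || ( C ) && D
true || ( D ) && D
true || ( false ) && D
true || ( false ) && ( B )
true || ( false ) && ( C )
true || ( false ) && ( D )
true || ( false ) && ( true )

[B [B [C [D true]]] || [C [C [D ( [B [C [D false]]] )]] && [D ( [B [C [D true]]] )]]]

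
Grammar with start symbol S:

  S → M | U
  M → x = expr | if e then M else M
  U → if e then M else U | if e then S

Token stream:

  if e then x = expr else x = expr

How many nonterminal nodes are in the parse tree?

[S [M if e then [M x = expr] else [M x = expr]]]

4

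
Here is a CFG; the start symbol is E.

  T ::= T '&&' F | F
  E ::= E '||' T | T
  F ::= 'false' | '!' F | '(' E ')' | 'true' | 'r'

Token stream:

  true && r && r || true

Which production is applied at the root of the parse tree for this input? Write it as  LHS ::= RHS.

[E [E [T [T [T [F true]] && [F r]] && [F r]]] || [T [F true]]]

E ::= E '||' T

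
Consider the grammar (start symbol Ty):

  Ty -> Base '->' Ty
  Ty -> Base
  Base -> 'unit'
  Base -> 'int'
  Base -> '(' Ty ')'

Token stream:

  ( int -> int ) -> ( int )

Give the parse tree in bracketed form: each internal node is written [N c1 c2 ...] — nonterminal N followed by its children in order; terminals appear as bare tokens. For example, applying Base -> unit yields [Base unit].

[Ty [Base ( [Ty [Base int] -> [Ty [Base int]]] )] -> [Ty [Base ( [Ty [Base int]] )]]]

Ty
Base -> Ty
( Ty ) -> Ty
( Base -> Ty ) -> Ty
( int -> Ty ) -> Ty
( int -> Base ) -> Ty
( int -> int ) -> Ty
( int -> int ) -> Base
( int -> int ) -> ( Ty )
( int -> int ) -> ( Base )
( int -> int ) -> ( int )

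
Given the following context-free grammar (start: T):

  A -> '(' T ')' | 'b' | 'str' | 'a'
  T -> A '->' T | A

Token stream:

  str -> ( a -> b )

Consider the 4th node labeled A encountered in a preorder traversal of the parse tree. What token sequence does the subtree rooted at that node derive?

[T [A str] -> [T [A ( [T [A a] -> [T [A b]]] )]]]

b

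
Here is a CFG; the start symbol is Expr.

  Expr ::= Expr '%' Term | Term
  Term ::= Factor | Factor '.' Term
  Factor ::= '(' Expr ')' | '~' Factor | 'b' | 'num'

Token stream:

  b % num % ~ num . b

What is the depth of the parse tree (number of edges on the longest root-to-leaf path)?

[Expr [Expr [Expr [Term [Factor b]]] % [Term [Factor num]]] % [Term [Factor ~ [Factor num]] . [Term [Factor b]]]]

5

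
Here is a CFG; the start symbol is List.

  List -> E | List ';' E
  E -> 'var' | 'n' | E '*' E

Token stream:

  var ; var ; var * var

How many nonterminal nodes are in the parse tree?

8

[List [List [List [E var]] ; [E var]] ; [E [E var] * [E var]]]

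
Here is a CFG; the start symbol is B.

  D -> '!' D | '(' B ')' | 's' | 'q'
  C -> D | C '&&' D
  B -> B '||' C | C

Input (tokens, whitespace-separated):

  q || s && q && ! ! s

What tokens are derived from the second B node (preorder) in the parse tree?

q

[B [B [C [D q]]] || [C [C [C [D s]] && [D q]] && [D ! [D ! [D s]]]]]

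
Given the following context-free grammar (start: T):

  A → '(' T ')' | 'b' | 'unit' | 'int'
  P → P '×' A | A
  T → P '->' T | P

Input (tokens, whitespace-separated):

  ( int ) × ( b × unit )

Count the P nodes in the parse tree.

5

[T [P [P [A ( [T [P [A int]]] )]] × [A ( [T [P [P [A b]] × [A unit]]] )]]]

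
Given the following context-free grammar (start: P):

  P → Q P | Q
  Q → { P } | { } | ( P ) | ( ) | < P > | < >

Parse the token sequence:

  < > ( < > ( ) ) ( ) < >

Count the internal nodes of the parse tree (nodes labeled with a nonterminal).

12

[P [Q < >] [P [Q ( [P [Q < >] [P [Q ( )]]] )] [P [Q ( )] [P [Q < >]]]]]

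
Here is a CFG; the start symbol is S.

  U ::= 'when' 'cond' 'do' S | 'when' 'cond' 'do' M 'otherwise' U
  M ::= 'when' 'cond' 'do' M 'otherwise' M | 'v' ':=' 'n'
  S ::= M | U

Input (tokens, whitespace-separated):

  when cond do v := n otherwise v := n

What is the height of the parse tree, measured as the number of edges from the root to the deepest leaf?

3

[S [M when cond do [M v := n] otherwise [M v := n]]]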